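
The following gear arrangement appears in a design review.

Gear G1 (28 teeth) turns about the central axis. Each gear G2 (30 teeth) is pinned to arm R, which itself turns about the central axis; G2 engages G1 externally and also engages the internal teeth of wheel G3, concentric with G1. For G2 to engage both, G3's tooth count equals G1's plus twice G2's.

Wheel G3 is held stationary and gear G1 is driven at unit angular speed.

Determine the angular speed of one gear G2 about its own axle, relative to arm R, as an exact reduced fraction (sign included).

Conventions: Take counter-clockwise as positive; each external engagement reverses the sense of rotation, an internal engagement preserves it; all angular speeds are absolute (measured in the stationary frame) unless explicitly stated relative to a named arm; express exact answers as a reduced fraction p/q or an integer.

-308/435

recognized (axles ride arm R): planetary set, 28/30/88 teeth
ring teeth: 28 + 2·30 = 88
28(ω_sun−ω_arm) = −88(ω_ring−ω_arm),  ω_ring = 0, ω_sun = 1
28(1−ω_arm) = −88(0−ω_arm)  ⇒  116·ω_arm = 28  ⇒  ω_arm = 7/29
sun–planet mesh: 28·(1−7/29) = −30·(ω_p−ω_arm)  ⇒  ω_p−ω_arm = -308/435
exact speed ratio = -308/435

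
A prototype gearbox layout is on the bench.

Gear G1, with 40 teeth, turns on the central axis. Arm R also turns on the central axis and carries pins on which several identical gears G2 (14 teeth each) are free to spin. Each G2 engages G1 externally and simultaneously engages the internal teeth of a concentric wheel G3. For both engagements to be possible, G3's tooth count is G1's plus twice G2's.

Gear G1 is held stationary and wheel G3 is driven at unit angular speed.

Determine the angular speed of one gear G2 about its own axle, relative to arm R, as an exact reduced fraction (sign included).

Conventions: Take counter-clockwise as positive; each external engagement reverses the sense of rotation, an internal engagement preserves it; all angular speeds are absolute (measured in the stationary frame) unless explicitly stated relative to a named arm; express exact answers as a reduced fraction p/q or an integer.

recognized (axles ride arm R): planetary set, 40/14/68 teeth
ring teeth: 40 + 2·14 = 68
40(ω_sun−ω_arm) = −68(ω_ring−ω_arm),  ω_sun = 0, ω_ring = 1
40(0−ω_arm) = −68(1−ω_arm)  ⇒  108·ω_arm = 68  ⇒  ω_arm = 17/27
sun–planet mesh: 40·(0−17/27) = −14·(ω_p−ω_arm)  ⇒  ω_p−ω_arm = 340/189
exact speed ratio = 340/189

340/189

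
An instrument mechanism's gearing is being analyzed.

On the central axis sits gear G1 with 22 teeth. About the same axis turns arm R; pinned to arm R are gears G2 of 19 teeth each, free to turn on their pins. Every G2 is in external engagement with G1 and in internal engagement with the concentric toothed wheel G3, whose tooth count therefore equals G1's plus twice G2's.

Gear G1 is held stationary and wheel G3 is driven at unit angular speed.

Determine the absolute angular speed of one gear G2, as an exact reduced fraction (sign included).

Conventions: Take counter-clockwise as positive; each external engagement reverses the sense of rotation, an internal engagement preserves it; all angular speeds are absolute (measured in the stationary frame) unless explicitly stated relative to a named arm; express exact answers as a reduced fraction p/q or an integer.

planetary set (22T centre, 19T on arm, 60T internal) — Willis relation
ring teeth: 22 + 2·19 = 60
22(ω_sun−ω_arm) = −60(ω_ring−ω_arm),  ω_sun = 0, ω_ring = 1
22(0−ω_arm) = −60(1−ω_arm)  ⇒  82·ω_arm = 60  ⇒  ω_arm = 30/41
sun–planet mesh: 22·(0−30/41) = −19·(ω_p−ω_arm)  ⇒  ω_p−ω_arm = 660/779
ω_p = 30/41 + 660/779 = 30/19
exact speed ratio = 30/19

30/19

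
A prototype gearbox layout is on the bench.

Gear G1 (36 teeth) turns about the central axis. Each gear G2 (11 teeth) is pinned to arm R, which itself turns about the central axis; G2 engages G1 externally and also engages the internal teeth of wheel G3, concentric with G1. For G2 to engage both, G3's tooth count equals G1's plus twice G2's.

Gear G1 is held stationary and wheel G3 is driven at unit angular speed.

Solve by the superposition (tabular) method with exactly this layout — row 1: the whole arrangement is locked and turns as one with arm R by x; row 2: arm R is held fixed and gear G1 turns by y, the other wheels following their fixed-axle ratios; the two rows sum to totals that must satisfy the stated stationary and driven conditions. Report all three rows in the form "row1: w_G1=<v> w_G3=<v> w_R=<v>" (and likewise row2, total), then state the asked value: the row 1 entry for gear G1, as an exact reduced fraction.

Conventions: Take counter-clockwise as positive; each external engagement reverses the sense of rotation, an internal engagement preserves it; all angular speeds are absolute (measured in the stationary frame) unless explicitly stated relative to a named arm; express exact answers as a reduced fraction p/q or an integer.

class = planetary set [G3 = 36+2·11 = 58; Willis about the carrier]
superposition row 1 [locked train]: every member turns x
superposition row 2 [arm held]: sun y, ring −(36/58)·y, arm 0
boundary: total ω_sun = x + y = 0 and total ω_ring = x − (36/58)·y = 1  ⇒  y = -29/47, x = 29/47
row 2 ring = −(36/58)·(-29/47) = 18/47
totals (row 1 + row 2): sun 29/47 + (-29/47) = 0, ring 29/47 + 18/47 = 1, arm 29/47 + 0 = 29/47
asked cell (row1, sun) = 29/47

row1: w_G1=29/47 w_G3=29/47 w_R=29/47
row2: w_G1=-29/47 w_G3=18/47 w_R=0
total: w_G1=0 w_G3=1 w_R=29/47
asked value: 29/47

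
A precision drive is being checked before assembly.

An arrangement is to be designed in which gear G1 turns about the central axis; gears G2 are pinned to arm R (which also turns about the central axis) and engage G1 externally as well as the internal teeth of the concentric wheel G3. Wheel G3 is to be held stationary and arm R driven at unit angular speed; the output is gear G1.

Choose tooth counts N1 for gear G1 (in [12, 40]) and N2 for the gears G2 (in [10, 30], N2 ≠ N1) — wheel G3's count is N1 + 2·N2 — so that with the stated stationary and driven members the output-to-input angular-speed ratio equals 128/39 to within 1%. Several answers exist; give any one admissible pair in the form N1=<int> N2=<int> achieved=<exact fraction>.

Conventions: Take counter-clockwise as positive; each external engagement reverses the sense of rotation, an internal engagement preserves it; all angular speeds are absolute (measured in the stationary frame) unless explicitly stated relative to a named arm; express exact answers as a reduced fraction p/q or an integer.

planetary set to be sized for 128/39 (Willis relation)
Willis with ω_ring = 0: ω_sun/ω_arm = (N1+N3)/N1; set equal to 128/39  ⇒  N3/N1 = 128/39 − 1 = 89/39
N3 = N1 + 2·N2  ⇒  N2/N1 = (N3/N1 − 1)/2 = (89/39 − 1)/2 = 25/39
smallest multiple with N1 ≥ 12 and N2 ≥ 10: k = 1  ⇒  N1 = 1·39 = 39, N2 = 1·25 = 25 (N1 ≤ 40, N2 ≤ 30, N2 ≠ N1 ✓), N3 = 39 + 2·25 = 89
check: (N1+N3)/N1 with N1 = 39, N3 = 89 gives 128/39; |achieved − target| = 0 ≤ 32/975 ✓

N1=39 N2=25 achieved=128/39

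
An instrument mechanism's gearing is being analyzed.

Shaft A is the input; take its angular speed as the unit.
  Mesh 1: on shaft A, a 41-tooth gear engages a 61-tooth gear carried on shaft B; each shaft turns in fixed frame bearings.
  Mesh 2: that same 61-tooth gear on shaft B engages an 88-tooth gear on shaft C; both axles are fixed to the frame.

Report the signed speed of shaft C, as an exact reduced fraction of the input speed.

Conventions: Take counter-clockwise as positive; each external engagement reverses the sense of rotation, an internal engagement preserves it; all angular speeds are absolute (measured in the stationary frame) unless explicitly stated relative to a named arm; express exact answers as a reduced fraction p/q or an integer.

2-mesh fixed-axis compound train (all bearings frame-fixed)
mesh 1 [41T→61T]: |ω|/ω_in = 1×41/61 = 41/61, sense flips to −
mesh 2 [61T→88T]: |ω|/ω_in = (41/61)×61/88 = 41/88, sense flips to +
signed output speed (× input speed) = 41/88

41/88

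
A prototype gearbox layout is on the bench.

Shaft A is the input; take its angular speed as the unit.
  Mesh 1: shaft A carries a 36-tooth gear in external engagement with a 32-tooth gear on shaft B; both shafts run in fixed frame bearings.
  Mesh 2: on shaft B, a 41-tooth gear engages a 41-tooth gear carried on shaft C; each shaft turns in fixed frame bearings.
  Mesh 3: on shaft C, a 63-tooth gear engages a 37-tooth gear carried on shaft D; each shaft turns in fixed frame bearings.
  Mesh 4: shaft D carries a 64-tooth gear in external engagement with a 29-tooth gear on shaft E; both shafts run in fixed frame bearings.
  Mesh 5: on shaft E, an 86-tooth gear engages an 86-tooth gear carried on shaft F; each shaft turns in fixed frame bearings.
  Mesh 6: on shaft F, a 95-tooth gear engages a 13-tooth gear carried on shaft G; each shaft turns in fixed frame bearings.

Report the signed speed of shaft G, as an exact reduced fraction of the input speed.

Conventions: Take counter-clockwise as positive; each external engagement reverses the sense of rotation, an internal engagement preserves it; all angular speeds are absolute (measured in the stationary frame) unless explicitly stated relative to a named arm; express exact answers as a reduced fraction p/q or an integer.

430920/13949

6-mesh fixed-axis compound train (all bearings frame-fixed)
mesh 1 [36T→32T]: |ω|/ω_in = 1×36/32 = 9/8, sense flips to −
mesh 2 [41T→41T]: |ω|/ω_in = (9/8)×41/41 = 9/8, sense flips to +
mesh 3 [63T→37T]: |ω|/ω_in = (9/8)×63/37 = 567/296, sense flips to −
mesh 4 [64T→29T]: |ω|/ω_in = (567/296)×64/29 = 4536/1073, sense flips to +
mesh 5 [86T→86T]: |ω|/ω_in = (4536/1073)×86/86 = 4536/1073, sense flips to −
mesh 6 [95T→13T]: |ω|/ω_in = (4536/1073)×95/13 = 430920/13949, sense flips to +
signed output speed (× input speed) = 430920/13949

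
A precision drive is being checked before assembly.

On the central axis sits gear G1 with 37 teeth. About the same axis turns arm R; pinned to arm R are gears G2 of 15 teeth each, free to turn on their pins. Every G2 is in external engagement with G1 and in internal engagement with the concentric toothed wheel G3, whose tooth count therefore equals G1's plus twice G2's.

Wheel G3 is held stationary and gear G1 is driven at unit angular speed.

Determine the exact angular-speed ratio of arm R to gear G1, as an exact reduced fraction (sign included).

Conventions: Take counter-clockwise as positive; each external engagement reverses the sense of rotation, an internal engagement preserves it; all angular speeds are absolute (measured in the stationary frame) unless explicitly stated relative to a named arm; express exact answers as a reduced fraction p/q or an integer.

planetary set (37T centre, 15T on arm, 67T internal) — Willis relation
ring teeth: 37 + 2·15 = 67
37(ω_sun−ω_arm) = −67(ω_ring−ω_arm),  ω_ring = 0, ω_sun = 1
37(1−ω_arm) = −67(0−ω_arm)  ⇒  104·ω_arm = 37  ⇒  ω_arm = 37/104
ω_out/ω_in = 37/104

37/104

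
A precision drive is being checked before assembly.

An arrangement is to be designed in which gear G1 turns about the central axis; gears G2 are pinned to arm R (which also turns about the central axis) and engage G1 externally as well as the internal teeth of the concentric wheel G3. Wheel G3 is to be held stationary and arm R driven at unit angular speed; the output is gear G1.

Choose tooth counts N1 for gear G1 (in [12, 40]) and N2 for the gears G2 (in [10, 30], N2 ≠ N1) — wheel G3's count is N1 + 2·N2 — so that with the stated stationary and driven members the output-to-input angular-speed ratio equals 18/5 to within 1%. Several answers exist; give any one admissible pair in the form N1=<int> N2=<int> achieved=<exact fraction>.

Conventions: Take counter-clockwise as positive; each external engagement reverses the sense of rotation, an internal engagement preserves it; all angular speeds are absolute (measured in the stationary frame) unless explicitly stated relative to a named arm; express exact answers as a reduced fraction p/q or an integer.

N1=15 N2=12 achieved=18/5

topology: planetary set — design target 18/5, arm = carrier (Willis)
Willis with ω_ring = 0: ω_sun/ω_arm = (N1+N3)/N1; set equal to 18/5  ⇒  N3/N1 = 18/5 − 1 = 13/5
N3 = N1 + 2·N2  ⇒  N2/N1 = (N3/N1 − 1)/2 = (13/5 − 1)/2 = 4/5
smallest multiple with N1 ≥ 12 and N2 ≥ 10: k = 3  ⇒  N1 = 3·5 = 15, N2 = 3·4 = 12 (N1 ≤ 40, N2 ≤ 30, N2 ≠ N1 ✓), N3 = 15 + 2·12 = 39
check: (N1+N3)/N1 with N1 = 15, N3 = 39 gives 18/5; |achieved − target| = 0 ≤ 9/250 ✓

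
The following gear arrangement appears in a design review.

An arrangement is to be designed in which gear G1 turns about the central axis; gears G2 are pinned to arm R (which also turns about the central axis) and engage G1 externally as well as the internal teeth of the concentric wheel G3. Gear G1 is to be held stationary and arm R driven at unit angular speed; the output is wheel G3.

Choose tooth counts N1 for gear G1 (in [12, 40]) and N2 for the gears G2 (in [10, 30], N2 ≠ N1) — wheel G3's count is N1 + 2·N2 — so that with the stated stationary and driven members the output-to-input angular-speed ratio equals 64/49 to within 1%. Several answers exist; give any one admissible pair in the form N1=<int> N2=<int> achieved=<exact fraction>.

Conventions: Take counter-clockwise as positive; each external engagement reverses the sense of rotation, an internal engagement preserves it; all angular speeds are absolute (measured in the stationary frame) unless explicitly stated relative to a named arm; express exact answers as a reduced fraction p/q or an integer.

N1=15 N2=17 achieved=64/49

topology: planetary set — design target 64/49, arm = carrier (Willis)
Willis with ω_sun = 0: ω_ring/ω_arm = (N1+N3)/N3; set equal to 64/49  ⇒  N3/N1 = 1/(64/49 − 1) = 49/15
N3 = N1 + 2·N2  ⇒  N2/N1 = (N3/N1 − 1)/2 = (49/15 − 1)/2 = 17/15
smallest multiple with N1 ≥ 12 and N2 ≥ 10: k = 1  ⇒  N1 = 1·15 = 15, N2 = 1·17 = 17 (N1 ≤ 40, N2 ≤ 30, N2 ≠ N1 ✓), N3 = 15 + 2·17 = 49
check: (N1+N3)/N3 with N1 = 15, N3 = 49 gives 64/49; |achieved − target| = 0 ≤ 16/1225 ✓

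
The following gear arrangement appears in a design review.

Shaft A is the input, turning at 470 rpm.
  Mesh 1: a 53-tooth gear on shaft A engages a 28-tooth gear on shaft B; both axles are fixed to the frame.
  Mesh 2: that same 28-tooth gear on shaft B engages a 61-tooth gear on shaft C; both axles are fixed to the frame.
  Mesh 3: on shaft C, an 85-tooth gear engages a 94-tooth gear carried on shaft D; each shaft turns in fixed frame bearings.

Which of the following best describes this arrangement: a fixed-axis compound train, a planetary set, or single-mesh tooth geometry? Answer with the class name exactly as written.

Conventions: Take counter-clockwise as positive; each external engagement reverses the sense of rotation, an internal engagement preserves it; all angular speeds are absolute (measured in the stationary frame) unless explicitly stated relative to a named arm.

fixed-axis compound train

class = fixed-axis compound train [3 meshes; 3 ratios multiply, 3 sense flips]
classification: fixed-axis compound train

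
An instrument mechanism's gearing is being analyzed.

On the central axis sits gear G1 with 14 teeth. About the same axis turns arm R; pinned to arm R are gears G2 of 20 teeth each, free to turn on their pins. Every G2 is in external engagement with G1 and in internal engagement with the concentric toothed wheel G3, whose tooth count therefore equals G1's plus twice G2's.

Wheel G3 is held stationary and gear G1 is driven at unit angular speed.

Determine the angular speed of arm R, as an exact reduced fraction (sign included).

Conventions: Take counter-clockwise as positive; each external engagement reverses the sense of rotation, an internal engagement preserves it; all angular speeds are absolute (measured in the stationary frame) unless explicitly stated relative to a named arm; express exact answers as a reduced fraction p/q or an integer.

7/34

topology: planetary set — G1 14T / G2 20T / G3 54T, arm = carrier (Willis)
ring teeth: 14 + 2·20 = 54
14(ω_sun−ω_arm) = −54(ω_ring−ω_arm),  ω_ring = 0, ω_sun = 1
14(1−ω_arm) = −54(0−ω_arm)  ⇒  68·ω_arm = 14  ⇒  ω_arm = 7/34
exact speed ratio = 7/34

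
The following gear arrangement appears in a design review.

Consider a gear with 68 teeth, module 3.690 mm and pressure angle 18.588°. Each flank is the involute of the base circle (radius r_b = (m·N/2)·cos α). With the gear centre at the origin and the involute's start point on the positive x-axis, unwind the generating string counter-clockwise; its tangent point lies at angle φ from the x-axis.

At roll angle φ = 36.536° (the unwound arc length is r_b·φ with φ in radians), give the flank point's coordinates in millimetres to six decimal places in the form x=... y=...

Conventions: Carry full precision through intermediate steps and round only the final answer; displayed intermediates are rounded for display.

x=140.689728 y=9.866168

recognized (one wheel, involute flank): single-mesh tooth geometry, m = 3.690, N = 68
pitch radius r_p = m·N/2 = 3.690·68/2 = 125.460000
base radius r_b = r_p·cos α = 125.460000·cos 18.588° = 118.915403
roll angle φ = 36.536° = 0.63767350 rad
x = r_b·(cos φ + φ·sin φ) = 140.689728
y = r_b·(sin φ − φ·cos φ) = 9.866168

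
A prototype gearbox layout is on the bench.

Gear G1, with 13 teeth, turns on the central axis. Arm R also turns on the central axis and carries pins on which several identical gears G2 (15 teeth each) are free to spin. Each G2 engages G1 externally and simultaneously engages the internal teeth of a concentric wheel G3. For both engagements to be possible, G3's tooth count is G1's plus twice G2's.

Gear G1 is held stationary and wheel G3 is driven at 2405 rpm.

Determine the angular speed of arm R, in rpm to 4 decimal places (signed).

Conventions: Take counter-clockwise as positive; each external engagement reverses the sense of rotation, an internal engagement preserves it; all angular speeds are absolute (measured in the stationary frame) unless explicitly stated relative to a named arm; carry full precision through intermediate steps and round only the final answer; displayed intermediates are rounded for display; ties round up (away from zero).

recognized (axles ride arm R): planetary set, 13/15/43 teeth
normalise by the input: solve with ω_ring = 1, then scale by 2405 rpm
ring teeth: 13 + 2·15 = 43
13(ω_sun−ω_arm) = −43(ω_ring−ω_arm),  ω_sun = 0, ω_ring = 1
13(0−ω_arm) = −43(1−ω_arm)  ⇒  56·ω_arm = 43  ⇒  ω_arm = 43/56
scale: ω_arm = 43/56 × 2405 rpm = +1846.6964 rpm

+1846.6964 rpm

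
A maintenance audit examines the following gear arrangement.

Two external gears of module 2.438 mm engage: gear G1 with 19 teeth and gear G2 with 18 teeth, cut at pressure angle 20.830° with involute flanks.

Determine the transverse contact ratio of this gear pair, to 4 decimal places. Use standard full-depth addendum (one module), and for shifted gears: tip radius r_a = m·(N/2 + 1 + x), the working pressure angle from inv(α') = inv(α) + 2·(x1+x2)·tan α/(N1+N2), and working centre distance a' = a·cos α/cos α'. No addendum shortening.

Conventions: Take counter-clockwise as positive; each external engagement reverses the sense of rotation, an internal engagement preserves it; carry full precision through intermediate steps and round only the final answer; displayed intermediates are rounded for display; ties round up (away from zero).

1.5100

single-mesh involute tooth geometry (19T engaging 18T at module 2.438)
base radii: r_b1 = 21.647188, r_b2 = 20.507862
tip radii: r_a1 = 25.599000, r_a2 = 24.380000
no profile shift: α' = α, a' = a
action lengths: √(r_a1²−r_b1²) = 13.664115, √(r_a2²−r_b2²) = 13.183777
base pitch p_b = π·m·cos α = 7.158594
CR = (13.664115 + 13.183777 − 45.103000·sin 20.83000°)/7.158594 = 1.509993
contact ratio ≈ 1.5100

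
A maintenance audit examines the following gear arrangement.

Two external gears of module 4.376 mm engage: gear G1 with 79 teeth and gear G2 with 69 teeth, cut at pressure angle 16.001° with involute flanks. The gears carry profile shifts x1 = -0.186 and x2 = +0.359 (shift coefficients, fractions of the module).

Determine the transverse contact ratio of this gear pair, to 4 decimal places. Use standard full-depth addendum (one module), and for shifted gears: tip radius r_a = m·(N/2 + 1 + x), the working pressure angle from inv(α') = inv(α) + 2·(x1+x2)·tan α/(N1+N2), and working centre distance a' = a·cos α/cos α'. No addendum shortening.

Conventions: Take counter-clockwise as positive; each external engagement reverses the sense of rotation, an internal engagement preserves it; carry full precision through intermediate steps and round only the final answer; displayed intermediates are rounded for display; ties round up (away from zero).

2.0459

class = single-mesh tooth geometry [involute pair 79T × 69T, m = 4.376]
base radii: r_b1 = 166.155175, r_b2 = 145.122874
tip radii: r_a1 = 176.414064, r_a2 = 156.918984
inv(α') = inv(16.001°) + 2·(-0.186+0.359)·tan α/(79+69) = 0.00816455  ⇒  α' = 16.45441°
a' = a·cos α / cos α' = 323.8240·cos 16.001°/cos 16.45441° = 324.570699
action lengths: √(r_a1²−r_b1²) = 59.282204, √(r_a2²−r_b2²) = 59.690191
base pitch p_b = π·m·cos α = 13.214984
CR = (59.282204 + 59.690191 − 324.570699·sin 16.45441°)/13.214984 = 2.045936
contact ratio ≈ 2.0459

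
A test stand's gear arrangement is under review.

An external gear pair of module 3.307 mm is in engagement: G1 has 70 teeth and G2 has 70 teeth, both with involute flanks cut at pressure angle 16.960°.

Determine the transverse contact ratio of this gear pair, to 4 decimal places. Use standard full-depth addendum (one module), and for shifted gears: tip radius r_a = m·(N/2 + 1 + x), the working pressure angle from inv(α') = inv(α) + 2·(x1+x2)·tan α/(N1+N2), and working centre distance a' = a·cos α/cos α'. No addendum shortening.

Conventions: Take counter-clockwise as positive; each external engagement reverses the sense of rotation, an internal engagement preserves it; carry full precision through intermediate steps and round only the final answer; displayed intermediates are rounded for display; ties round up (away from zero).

recognized (one external pair, fixed centres): single-mesh tooth geometry, m = 3.307, N1 = 70, N2 = 70
base radii: r_b1 = 110.711092, r_b2 = 110.711092
tip radii: r_a1 = 119.052000, r_a2 = 119.052000
no profile shift: α' = α, a' = a
action lengths: √(r_a1²−r_b1²) = 43.777080, √(r_a2²−r_b2²) = 43.777080
base pitch p_b = π·m·cos α = 9.937404
CR = (43.777080 + 43.777080 − 231.490000·sin 16.96000°)/9.937404 = 2.015375
contact ratio ≈ 2.0154

2.0154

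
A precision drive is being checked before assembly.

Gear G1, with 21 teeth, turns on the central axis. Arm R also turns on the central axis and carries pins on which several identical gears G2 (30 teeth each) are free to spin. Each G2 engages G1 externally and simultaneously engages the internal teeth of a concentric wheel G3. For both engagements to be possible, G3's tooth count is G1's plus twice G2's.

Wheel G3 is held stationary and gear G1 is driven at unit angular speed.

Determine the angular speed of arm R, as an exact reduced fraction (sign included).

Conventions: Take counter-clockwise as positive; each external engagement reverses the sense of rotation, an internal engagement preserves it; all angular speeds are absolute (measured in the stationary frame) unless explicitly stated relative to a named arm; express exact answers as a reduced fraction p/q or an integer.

planetary set (21T centre, 30T on arm, 81T internal) — Willis relation
ring teeth: 21 + 2·30 = 81
21(ω_sun−ω_arm) = −81(ω_ring−ω_arm),  ω_ring = 0, ω_sun = 1
21(1−ω_arm) = −81(0−ω_arm)  ⇒  102·ω_arm = 21  ⇒  ω_arm = 7/34
exact speed ratio = 7/34

7/34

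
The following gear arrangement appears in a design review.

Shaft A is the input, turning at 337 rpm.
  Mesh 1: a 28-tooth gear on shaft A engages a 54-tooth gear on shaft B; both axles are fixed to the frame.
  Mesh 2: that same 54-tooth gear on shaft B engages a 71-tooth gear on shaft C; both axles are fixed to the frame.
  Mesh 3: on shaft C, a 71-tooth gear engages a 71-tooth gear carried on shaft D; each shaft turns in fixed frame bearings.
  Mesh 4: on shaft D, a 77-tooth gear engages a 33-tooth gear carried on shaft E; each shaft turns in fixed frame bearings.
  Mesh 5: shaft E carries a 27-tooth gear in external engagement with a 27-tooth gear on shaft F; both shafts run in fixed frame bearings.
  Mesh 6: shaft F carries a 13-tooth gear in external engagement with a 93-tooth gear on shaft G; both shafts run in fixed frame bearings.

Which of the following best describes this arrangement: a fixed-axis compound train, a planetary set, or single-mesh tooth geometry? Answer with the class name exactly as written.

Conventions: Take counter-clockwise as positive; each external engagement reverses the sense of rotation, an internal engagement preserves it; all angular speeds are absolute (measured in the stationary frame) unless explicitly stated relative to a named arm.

fixed-axis compound train

topology: fixed-axis compound train — 6 meshes, A→G
classification: fixed-axis compound train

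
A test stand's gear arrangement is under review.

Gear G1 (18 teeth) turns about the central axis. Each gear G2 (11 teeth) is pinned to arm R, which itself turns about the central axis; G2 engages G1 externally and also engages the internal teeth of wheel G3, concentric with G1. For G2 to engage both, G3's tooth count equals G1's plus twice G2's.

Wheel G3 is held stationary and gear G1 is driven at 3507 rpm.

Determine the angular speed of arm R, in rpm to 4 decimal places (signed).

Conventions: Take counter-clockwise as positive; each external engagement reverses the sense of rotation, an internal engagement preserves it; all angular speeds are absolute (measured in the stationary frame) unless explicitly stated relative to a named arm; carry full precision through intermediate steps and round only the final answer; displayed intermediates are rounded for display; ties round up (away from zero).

+1088.3793 rpm

recognized (axles ride arm R): planetary set, 18/11/40 teeth
normalise by the input: solve with ω_sun = 1, then scale by 3507 rpm
ring teeth: 18 + 2·11 = 40
18(ω_sun−ω_arm) = −40(ω_ring−ω_arm),  ω_ring = 0, ω_sun = 1
18(1−ω_arm) = −40(0−ω_arm)  ⇒  58·ω_arm = 18  ⇒  ω_arm = 9/29
scale: ω_arm = 9/29 × 3507 rpm = +1088.3793 rpm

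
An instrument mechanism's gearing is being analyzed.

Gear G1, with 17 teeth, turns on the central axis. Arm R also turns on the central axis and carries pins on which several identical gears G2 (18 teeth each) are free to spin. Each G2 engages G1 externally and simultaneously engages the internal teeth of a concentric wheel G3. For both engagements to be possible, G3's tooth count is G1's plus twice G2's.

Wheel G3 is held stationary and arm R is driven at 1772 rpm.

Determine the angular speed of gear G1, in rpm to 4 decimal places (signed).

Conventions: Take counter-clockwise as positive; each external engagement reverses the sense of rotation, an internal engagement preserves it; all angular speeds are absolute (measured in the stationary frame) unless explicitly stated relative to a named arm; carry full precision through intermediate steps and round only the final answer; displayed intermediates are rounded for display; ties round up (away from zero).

planetary set (17T centre, 18T on arm, 53T internal) — Willis relation
normalise by the input: solve with ω_arm = 1, then scale by 1772 rpm
ring teeth: 17 + 2·18 = 53
17(ω_sun−ω_arm) = −53(ω_ring−ω_arm),  ω_ring = 0, ω_arm = 1
ω_sun = 1 − (53/17)(0−1) = 70/17
scale: ω_sun = 70/17 × 1772 rpm = +7296.4706 rpm

+7296.4706 rpm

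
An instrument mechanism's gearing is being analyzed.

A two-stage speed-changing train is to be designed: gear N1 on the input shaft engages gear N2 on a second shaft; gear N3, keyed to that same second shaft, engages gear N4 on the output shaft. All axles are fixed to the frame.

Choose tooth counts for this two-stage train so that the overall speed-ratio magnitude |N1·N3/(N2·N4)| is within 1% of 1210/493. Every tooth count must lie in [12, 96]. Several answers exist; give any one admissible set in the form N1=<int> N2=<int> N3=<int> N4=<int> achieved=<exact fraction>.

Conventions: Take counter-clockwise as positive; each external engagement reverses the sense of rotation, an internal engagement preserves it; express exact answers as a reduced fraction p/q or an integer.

class = fixed-axis compound train [2-stage, 1210/493 wanted]
target = 1210/493 in lowest terms: an exact hit needs N1·N3 = k·1210 and N2·N4 = k·493 for one integer k, every count in [12, 96]; additionally prefer no 1:1 stage (N1 ≠ N2, N3 ≠ N4)
k = 1: N1·N3 = 1210 = 22·55, N2·N4 = 493 = 17·29
achieved = 22·55/(17·29) = 1210/493; |achieved − target| = 0 ≤ 121/4930 ✓

N1=22 N2=17 N3=55 N4=29 achieved=1210/493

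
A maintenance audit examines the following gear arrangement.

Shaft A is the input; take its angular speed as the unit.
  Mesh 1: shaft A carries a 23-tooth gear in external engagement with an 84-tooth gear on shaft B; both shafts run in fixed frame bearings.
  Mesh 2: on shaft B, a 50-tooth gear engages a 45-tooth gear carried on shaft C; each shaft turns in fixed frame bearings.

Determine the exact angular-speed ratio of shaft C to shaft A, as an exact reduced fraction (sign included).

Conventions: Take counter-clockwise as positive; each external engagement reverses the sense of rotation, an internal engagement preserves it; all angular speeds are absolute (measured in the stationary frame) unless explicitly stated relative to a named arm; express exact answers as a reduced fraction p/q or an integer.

class = fixed-axis compound train [2 meshes; 2 ratios multiply, 2 sense flips]
mesh 1 [23T→84T]: running ratio 23/84, sense −
mesh 2 [50T→45T]: running ratio 115/378, sense +
ω_out/ω_in = 115/378

115/378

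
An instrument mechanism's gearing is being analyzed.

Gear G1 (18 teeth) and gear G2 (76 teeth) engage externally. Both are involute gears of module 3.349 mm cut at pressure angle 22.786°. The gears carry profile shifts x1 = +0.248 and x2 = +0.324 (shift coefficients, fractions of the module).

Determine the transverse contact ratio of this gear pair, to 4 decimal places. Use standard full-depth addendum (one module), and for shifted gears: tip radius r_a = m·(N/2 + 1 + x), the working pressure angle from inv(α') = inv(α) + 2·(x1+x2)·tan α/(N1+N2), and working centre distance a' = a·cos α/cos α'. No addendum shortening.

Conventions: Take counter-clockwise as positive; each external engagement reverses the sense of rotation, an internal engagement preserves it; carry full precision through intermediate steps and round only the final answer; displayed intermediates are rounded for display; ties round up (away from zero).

topology: single-mesh involute geometry — m = 3.349, 18T/76T pair
base radii: r_b1 = 27.788730, r_b2 = 117.330195
tip radii: r_a1 = 34.320552, r_a2 = 131.696076
inv(α') = inv(22.786°) + 2·(+0.248+0.324)·tan α/(18+76) = 0.02749546  ⇒  α' = 24.32615°
a' = a·cos α / cos α' = 157.4030·cos 22.786°/cos 24.32615° = 159.258646
action lengths: √(r_a1²−r_b1²) = 20.141667, √(r_a2²−r_b2²) = 59.812054
base pitch p_b = π·m·cos α = 9.700097
CR = (20.141667 + 59.812054 − 159.258646·sin 24.32615°)/9.700097 = 1.479394
contact ratio ≈ 1.4794

1.4794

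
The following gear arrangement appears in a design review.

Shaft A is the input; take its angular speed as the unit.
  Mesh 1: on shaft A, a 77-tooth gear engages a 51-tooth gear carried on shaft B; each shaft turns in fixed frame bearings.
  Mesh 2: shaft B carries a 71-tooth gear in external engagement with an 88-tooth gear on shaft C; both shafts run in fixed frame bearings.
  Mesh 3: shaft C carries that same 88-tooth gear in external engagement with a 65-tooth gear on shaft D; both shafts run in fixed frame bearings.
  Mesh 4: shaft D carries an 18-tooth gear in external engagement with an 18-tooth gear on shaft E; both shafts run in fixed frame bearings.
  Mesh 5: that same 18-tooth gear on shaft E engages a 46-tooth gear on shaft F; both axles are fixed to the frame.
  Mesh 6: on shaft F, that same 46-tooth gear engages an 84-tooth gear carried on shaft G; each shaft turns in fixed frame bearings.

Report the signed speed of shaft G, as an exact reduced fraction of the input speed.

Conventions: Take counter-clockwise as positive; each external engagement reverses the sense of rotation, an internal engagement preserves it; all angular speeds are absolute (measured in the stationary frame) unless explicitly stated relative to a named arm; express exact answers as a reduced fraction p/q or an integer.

781/2210

6-mesh fixed-axis compound train (all bearings frame-fixed)
mesh 1 [77T→51T]: |ω|/ω_in = 1×77/51 = 77/51, sense flips to −
mesh 2 [71T→88T]: |ω|/ω_in = (77/51)×71/88 = 497/408, sense flips to +
mesh 3 [88T→65T]: |ω|/ω_in = (497/408)×88/65 = 5467/3315, sense flips to −
mesh 4 [18T→18T]: |ω|/ω_in = (5467/3315)×18/18 = 5467/3315, sense flips to +
mesh 5 [18T→46T]: |ω|/ω_in = (5467/3315)×18/46 = 16401/25415, sense flips to −
mesh 6 [46T→84T]: |ω|/ω_in = (16401/25415)×46/84 = 781/2210, sense flips to +
signed output speed (× input speed) = 781/2210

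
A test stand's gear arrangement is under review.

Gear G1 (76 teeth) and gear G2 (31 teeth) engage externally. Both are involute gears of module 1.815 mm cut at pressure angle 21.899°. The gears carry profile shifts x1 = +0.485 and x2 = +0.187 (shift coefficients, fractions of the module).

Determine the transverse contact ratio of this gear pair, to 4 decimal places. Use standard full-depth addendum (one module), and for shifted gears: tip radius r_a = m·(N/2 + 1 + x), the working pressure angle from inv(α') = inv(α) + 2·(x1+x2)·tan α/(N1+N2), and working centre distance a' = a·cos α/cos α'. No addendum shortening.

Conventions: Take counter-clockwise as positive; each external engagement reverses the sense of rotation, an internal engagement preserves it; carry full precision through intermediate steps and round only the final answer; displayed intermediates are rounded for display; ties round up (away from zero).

1.5799

single-mesh involute tooth geometry (76T engaging 31T at module 1.815)
base radii: r_b1 = 63.993315, r_b2 = 26.102537
tip radii: r_a1 = 71.665275, r_a2 = 30.286905
inv(α') = inv(21.899°) + 2·(+0.485+0.187)·tan α/(76+31) = 0.02481663  ⇒  α' = 23.54736°
a' = a·cos α / cos α' = 97.1025·cos 21.899°/cos 23.54736° = 98.279576
action lengths: √(r_a1²−r_b1²) = 32.260924, √(r_a2²−r_b2²) = 15.360801
base pitch p_b = π·m·cos α = 5.290551
CR = (32.260924 + 15.360801 − 98.279576·sin 23.54736°)/5.290551 = 1.579864
contact ratio ≈ 1.5799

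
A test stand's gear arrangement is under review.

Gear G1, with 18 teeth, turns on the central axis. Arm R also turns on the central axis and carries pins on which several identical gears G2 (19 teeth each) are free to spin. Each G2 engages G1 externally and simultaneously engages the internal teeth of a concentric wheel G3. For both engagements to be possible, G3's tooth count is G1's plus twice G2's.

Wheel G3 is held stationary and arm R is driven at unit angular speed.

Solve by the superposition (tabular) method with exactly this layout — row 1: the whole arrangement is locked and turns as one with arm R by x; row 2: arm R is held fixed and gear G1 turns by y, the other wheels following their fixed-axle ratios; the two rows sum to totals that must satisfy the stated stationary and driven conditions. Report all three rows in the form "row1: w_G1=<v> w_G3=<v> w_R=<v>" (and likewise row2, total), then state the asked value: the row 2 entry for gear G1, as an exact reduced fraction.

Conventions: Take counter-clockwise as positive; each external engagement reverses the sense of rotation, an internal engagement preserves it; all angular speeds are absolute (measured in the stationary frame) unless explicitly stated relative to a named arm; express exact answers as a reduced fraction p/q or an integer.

planetary set (18T centre, 19T on arm, 56T internal) — Willis relation
row 1: whole set turns with the arm by x
superposition row 2 [arm held]: sun y, ring −(18/56)·y, arm 0
boundary: total ω_ring = x − (18/56)·y = 0 and total ω_arm = x = 1  ⇒  y = 28/9, x = 1
row 2 ring = −(18/56)·28/9 = -1
totals (row 1 + row 2): sun 1 + 28/9 = 37/9, ring 1 + (-1) = 0, arm 1 + 0 = 1
asked cell (row2, sun) = 28/9

row1: w_G1=1 w_G3=1 w_R=1
row2: w_G1=28/9 w_G3=-1 w_R=0
total: w_G1=37/9 w_G3=0 w_R=1
asked value: 28/9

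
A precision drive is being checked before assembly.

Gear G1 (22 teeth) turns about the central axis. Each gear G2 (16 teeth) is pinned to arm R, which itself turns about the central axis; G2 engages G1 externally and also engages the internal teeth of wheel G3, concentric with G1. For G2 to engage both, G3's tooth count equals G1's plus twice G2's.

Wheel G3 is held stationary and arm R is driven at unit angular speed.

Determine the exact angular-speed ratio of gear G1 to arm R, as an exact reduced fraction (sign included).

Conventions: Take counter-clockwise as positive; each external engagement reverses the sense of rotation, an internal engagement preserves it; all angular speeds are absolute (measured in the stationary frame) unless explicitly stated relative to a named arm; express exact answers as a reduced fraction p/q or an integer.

topology: planetary set — G1 22T / G2 16T / G3 54T, arm = carrier (Willis)
ring teeth: 22 + 2·16 = 54
22(ω_sun−ω_arm) = −54(ω_ring−ω_arm),  ω_ring = 0, ω_arm = 1
ω_sun = 1 − (54/22)(0−1) = 38/11
ω_out/ω_in = 38/11

38/11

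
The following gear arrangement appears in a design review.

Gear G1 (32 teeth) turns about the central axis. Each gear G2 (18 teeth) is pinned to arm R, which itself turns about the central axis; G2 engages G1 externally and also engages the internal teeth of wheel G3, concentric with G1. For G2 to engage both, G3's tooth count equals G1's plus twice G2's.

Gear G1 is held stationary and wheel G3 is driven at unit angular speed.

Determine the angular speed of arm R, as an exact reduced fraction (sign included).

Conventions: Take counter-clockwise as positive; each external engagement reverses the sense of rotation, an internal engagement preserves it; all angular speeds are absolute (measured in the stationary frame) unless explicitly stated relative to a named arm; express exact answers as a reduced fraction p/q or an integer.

recognized (axles ride arm R): planetary set, 32/18/68 teeth
ring teeth: 32 + 2·18 = 68
32(ω_sun−ω_arm) = −68(ω_ring−ω_arm),  ω_sun = 0, ω_ring = 1
32(0−ω_arm) = −68(1−ω_arm)  ⇒  100·ω_arm = 68  ⇒  ω_arm = 17/25
exact speed ratio = 17/25

17/25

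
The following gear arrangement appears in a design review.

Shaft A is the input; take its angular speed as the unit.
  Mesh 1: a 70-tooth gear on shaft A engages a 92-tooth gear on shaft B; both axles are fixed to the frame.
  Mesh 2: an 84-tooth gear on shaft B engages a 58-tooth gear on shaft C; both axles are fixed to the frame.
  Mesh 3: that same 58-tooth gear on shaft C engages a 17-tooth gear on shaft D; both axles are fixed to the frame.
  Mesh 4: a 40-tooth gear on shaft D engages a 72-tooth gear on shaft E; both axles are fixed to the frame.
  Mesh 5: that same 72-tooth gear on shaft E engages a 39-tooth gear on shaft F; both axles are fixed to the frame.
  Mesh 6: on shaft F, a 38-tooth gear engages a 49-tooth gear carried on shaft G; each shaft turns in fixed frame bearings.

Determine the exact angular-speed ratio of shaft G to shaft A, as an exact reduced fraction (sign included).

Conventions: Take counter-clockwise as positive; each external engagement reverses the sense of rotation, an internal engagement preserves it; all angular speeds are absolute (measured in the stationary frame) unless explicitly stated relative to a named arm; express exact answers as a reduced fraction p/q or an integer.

class = fixed-axis compound train [6 meshes; 6 ratios multiply, 6 sense flips]
mesh 1 [70T→92T]: running ratio 35/46, sense −
mesh 2 [84T→58T]: running ratio 735/667, sense +
mesh 3 [58T→17T]: running ratio 1470/391, sense −
mesh 4 [40T→72T]: running ratio 2450/1173, sense +
mesh 5 [72T→39T]: running ratio 19600/5083, sense −
mesh 6 [38T→49T]: running ratio 15200/5083, sense +
ω_out/ω_in = 15200/5083

15200/5083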